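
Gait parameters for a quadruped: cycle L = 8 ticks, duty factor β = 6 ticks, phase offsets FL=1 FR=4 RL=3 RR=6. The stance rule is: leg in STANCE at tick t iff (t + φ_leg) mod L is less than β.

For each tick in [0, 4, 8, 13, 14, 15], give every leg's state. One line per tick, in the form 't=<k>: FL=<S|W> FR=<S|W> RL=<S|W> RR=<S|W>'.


t=0: phase=(1,4,3,6) vs β=6 → FL=S FR=S RL=S RR=W
t=4: phase=(5,0,7,2) vs β=6 → FL=S FR=S RL=W RR=S
t=8: phase=(1,4,3,6) vs β=6 → FL=S FR=S RL=S RR=W
t=13: phase=(6,1,0,3) vs β=6 → FL=W FR=S RL=S RR=S
t=14: phase=(7,2,1,4) vs β=6 → FL=W FR=S RL=S RR=S
t=15: phase=(0,3,2,5) vs β=6 → FL=S FR=S RL=S RR=S

t=0: FL=S FR=S RL=S RR=W
t=4: FL=S FR=S RL=W RR=S
t=8: FL=S FR=S RL=S RR=W
t=13: FL=W FR=S RL=S RR=S
t=14: FL=W FR=S RL=S RR=S
t=15: FL=S FR=S RL=S RR=S


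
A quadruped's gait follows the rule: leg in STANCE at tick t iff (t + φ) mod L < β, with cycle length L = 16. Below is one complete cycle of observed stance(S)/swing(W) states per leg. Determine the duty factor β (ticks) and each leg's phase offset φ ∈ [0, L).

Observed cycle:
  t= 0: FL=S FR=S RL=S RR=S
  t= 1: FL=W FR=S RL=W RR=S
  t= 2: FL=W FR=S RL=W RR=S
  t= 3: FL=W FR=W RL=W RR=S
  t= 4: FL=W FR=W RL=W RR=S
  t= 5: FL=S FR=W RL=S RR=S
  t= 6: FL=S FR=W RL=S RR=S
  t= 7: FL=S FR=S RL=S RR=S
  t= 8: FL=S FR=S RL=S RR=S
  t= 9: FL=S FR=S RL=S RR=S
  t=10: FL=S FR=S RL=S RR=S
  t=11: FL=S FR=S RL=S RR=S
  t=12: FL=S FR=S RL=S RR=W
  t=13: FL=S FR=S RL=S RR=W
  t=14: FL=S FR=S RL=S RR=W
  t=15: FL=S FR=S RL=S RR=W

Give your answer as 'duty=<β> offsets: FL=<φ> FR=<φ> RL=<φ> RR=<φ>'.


duty β = stance ticks per leg = 12
FL: stance ticks = 12; W→S at t=5 → φ=11
FR: stance ticks = 12; W→S at t=7 → φ=9
RL: stance ticks = 12; W→S at t=5 → φ=11
RR: stance ticks = 12; W→S at t=0 → φ=0

duty=12 offsets: FL=11 FR=9 RL=11 RR=0


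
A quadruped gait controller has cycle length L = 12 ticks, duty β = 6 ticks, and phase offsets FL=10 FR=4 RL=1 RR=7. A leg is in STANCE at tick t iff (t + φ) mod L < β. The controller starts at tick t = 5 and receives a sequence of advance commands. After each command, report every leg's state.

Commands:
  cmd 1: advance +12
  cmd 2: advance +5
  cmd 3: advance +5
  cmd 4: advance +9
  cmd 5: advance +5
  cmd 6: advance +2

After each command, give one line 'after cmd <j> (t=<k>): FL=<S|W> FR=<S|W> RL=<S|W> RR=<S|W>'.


after cmd 1 (t=17): FL=S FR=W RL=W RR=S
after cmd 2 (t=22): FL=W FR=S RL=W RR=S
after cmd 3 (t=27): FL=S FR=W RL=S RR=W
after cmd 4 (t=36): FL=W FR=S RL=S RR=W
after cmd 5 (t=41): FL=S FR=W RL=W RR=S
after cmd 6 (t=43): FL=S FR=W RL=W RR=S

start t=5: FL=S FR=W RL=W RR=S
cmd 1: advance +12 → t=17, phase=(3,9,6,0) → FL=S FR=W RL=W RR=S
cmd 2: advance +5 → t=22, phase=(8,2,11,5) → FL=W FR=S RL=W RR=S
cmd 3: advance +5 → t=27, phase=(1,7,4,10) → FL=S FR=W RL=S RR=W
cmd 4: advance +9 → t=36, phase=(10,4,1,7) → FL=W FR=S RL=S RR=W
cmd 5: advance +5 → t=41, phase=(3,9,6,0) → FL=S FR=W RL=W RR=S
cmd 6: advance +2 → t=43, phase=(5,11,8,2) → FL=S FR=W RL=W RR=S


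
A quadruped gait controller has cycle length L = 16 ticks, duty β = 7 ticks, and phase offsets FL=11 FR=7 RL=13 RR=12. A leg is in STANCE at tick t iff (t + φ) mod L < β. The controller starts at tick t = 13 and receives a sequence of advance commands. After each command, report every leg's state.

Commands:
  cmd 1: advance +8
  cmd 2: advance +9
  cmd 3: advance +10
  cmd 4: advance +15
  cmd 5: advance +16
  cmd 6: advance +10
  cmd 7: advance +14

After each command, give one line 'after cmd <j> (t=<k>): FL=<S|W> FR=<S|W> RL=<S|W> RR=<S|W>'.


after cmd 1 (t=21): FL=S FR=W RL=S RR=S
after cmd 2 (t=30): FL=W FR=S RL=W RR=W
after cmd 3 (t=40): FL=S FR=W RL=S RR=S
after cmd 4 (t=55): FL=S FR=W RL=S RR=S
after cmd 5 (t=71): FL=S FR=W RL=S RR=S
after cmd 6 (t=81): FL=W FR=W RL=W RR=W
after cmd 7 (t=95): FL=W FR=S RL=W RR=W

start t=13: FL=W FR=S RL=W RR=W
cmd 1: advance +8 → t=21, phase=(0,12,2,1) → FL=S FR=W RL=S RR=S
cmd 2: advance +9 → t=30, phase=(9,5,11,10) → FL=W FR=S RL=W RR=W
cmd 3: advance +10 → t=40, phase=(3,15,5,4) → FL=S FR=W RL=S RR=S
cmd 4: advance +15 → t=55, phase=(2,14,4,3) → FL=S FR=W RL=S RR=S
cmd 5: advance +16 → t=71, phase=(2,14,4,3) → FL=S FR=W RL=S RR=S
cmd 6: advance +10 → t=81, phase=(12,8,14,13) → FL=W FR=W RL=W RR=W
cmd 7: advance +14 → t=95, phase=(10,6,12,11) → FL=W FR=S RL=W RR=W


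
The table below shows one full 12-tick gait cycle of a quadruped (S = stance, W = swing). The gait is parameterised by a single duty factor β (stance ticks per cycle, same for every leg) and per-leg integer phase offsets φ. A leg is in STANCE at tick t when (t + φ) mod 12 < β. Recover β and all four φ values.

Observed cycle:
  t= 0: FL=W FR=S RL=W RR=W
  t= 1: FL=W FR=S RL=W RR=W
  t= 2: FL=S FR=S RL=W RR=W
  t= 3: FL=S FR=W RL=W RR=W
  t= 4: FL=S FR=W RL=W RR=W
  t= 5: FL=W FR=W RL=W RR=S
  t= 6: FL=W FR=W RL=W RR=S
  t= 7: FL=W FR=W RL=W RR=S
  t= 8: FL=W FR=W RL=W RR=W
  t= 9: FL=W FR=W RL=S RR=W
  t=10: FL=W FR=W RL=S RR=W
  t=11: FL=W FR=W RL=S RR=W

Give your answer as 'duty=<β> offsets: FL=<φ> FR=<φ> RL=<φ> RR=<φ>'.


duty β = stance ticks per leg = 3
FL: stance ticks = 3; W→S at t=2 → φ=10
FR: stance ticks = 3; W→S at t=0 → φ=0
RL: stance ticks = 3; W→S at t=9 → φ=3
RR: stance ticks = 3; W→S at t=5 → φ=7

duty=3 offsets: FL=10 FR=0 RL=3 RR=7


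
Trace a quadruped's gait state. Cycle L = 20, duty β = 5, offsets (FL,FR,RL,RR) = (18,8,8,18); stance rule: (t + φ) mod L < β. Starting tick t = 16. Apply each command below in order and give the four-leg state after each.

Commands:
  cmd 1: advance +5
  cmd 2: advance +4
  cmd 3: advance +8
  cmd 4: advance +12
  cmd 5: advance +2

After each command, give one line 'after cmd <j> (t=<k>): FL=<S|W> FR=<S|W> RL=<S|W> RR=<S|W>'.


after cmd 1 (t=21): FL=W FR=W RL=W RR=W
after cmd 2 (t=25): FL=S FR=W RL=W RR=S
after cmd 3 (t=33): FL=W FR=S RL=S RR=W
after cmd 4 (t=45): FL=S FR=W RL=W RR=S
after cmd 5 (t=47): FL=W FR=W RL=W RR=W

start t=16: FL=W FR=S RL=S RR=W
cmd 1: advance +5 → t=21, phase=(19,9,9,19) → FL=W FR=W RL=W RR=W
cmd 2: advance +4 → t=25, phase=(3,13,13,3) → FL=S FR=W RL=W RR=S
cmd 3: advance +8 → t=33, phase=(11,1,1,11) → FL=W FR=S RL=S RR=W
cmd 4: advance +12 → t=45, phase=(3,13,13,3) → FL=S FR=W RL=W RR=S
cmd 5: advance +2 → t=47, phase=(5,15,15,5) → FL=W FR=W RL=W RR=W


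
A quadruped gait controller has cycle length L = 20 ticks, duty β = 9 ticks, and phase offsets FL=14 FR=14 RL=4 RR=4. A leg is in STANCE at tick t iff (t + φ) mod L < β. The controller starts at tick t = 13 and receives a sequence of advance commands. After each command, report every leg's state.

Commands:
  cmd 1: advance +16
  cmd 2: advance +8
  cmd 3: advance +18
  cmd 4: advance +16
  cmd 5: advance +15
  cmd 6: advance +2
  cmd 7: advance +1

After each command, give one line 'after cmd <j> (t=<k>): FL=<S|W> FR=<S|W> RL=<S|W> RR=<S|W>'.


start t=13: FL=S FR=S RL=W RR=W
cmd 1: advance +16 → t=29, phase=(3,3,13,13) → FL=S FR=S RL=W RR=W
cmd 2: advance +8 → t=37, phase=(11,11,1,1) → FL=W FR=W RL=S RR=S
cmd 3: advance +18 → t=55, phase=(9,9,19,19) → FL=W FR=W RL=W RR=W
cmd 4: advance +16 → t=71, phase=(5,5,15,15) → FL=S FR=S RL=W RR=W
cmd 5: advance +15 → t=86, phase=(0,0,10,10) → FL=S FR=S RL=W RR=W
cmd 6: advance +2 → t=88, phase=(2,2,12,12) → FL=S FR=S RL=W RR=W
cmd 7: advance +1 → t=89, phase=(3,3,13,13) → FL=S FR=S RL=W RR=W

after cmd 1 (t=29): FL=S FR=S RL=W RR=W
after cmd 2 (t=37): FL=W FR=W RL=S RR=S
after cmd 3 (t=55): FL=W FR=W RL=W RR=W
after cmd 4 (t=71): FL=S FR=S RL=W RR=W
after cmd 5 (t=86): FL=S FR=S RL=W RR=W
after cmd 6 (t=88): FL=S FR=S RL=W RR=W
after cmd 7 (t=89): FL=S FR=S RL=W RR=W


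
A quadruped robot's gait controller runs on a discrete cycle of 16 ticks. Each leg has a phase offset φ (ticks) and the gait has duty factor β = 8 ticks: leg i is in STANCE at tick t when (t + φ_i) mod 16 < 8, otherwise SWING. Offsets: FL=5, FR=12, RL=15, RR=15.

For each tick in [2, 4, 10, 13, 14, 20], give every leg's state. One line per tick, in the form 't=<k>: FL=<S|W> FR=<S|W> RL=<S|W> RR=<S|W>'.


t=2: phase=(7,14,1,1) vs β=8 → FL=S FR=W RL=S RR=S
t=4: phase=(9,0,3,3) vs β=8 → FL=W FR=S RL=S RR=S
t=10: phase=(15,6,9,9) vs β=8 → FL=W FR=S RL=W RR=W
t=13: phase=(2,9,12,12) vs β=8 → FL=S FR=W RL=W RR=W
t=14: phase=(3,10,13,13) vs β=8 → FL=S FR=W RL=W RR=W
t=20: phase=(9,0,3,3) vs β=8 → FL=W FR=S RL=S RR=S

t=2: FL=S FR=W RL=S RR=S
t=4: FL=W FR=S RL=S RR=S
t=10: FL=W FR=S RL=W RR=W
t=13: FL=S FR=W RL=W RR=W
t=14: FL=S FR=W RL=W RR=W
t=20: FL=W FR=S RL=S RR=S


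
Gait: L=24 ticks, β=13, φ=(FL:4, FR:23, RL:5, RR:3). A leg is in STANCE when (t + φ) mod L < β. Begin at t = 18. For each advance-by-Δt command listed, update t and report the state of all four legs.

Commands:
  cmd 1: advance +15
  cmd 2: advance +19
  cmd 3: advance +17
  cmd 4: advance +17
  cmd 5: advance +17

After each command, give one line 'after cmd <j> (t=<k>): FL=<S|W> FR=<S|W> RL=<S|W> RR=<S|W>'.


start t=18: FL=W FR=W RL=W RR=W
cmd 1: advance +15 → t=33, phase=(13,8,14,12) → FL=W FR=S RL=W RR=S
cmd 2: advance +19 → t=52, phase=(8,3,9,7) → FL=S FR=S RL=S RR=S
cmd 3: advance +17 → t=69, phase=(1,20,2,0) → FL=S FR=W RL=S RR=S
cmd 4: advance +17 → t=86, phase=(18,13,19,17) → FL=W FR=W RL=W RR=W
cmd 5: advance +17 → t=103, phase=(11,6,12,10) → FL=S FR=S RL=S RR=S

after cmd 1 (t=33): FL=W FR=S RL=W RR=S
after cmd 2 (t=52): FL=S FR=S RL=S RR=S
after cmd 3 (t=69): FL=S FR=W RL=S RR=S
after cmd 4 (t=86): FL=W FR=W RL=W RR=W
after cmd 5 (t=103): FL=S FR=S RL=S RR=S


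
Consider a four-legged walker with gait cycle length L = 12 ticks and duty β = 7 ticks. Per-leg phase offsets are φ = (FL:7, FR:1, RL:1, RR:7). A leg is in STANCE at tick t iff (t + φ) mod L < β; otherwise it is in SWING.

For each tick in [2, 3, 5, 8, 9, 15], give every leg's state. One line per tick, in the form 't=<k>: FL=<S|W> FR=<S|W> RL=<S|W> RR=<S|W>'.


t=2: phase=(9,3,3,9) vs β=7 → FL=W FR=S RL=S RR=W
t=3: phase=(10,4,4,10) vs β=7 → FL=W FR=S RL=S RR=W
t=5: phase=(0,6,6,0) vs β=7 → FL=S FR=S RL=S RR=S
t=8: phase=(3,9,9,3) vs β=7 → FL=S FR=W RL=W RR=S
t=9: phase=(4,10,10,4) vs β=7 → FL=S FR=W RL=W RR=S
t=15: phase=(10,4,4,10) vs β=7 → FL=W FR=S RL=S RR=W

t=2: FL=W FR=S RL=S RR=W
t=3: FL=W FR=S RL=S RR=W
t=5: FL=S FR=S RL=S RR=S
t=8: FL=S FR=W RL=W RR=S
t=9: FL=S FR=W RL=W RR=S
t=15: FL=W FR=S RL=S RR=W


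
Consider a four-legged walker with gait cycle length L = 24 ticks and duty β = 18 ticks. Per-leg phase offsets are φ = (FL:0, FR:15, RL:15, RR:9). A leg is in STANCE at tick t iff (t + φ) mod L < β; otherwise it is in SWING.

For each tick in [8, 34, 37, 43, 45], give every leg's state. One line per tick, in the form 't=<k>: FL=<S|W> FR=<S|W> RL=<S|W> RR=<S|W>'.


t=8: phase=(8,23,23,17) vs β=18 → FL=S FR=W RL=W RR=S
t=34: phase=(10,1,1,19) vs β=18 → FL=S FR=S RL=S RR=W
t=37: phase=(13,4,4,22) vs β=18 → FL=S FR=S RL=S RR=W
t=43: phase=(19,10,10,4) vs β=18 → FL=W FR=S RL=S RR=S
t=45: phase=(21,12,12,6) vs β=18 → FL=W FR=S RL=S RR=S

t=8: FL=S FR=W RL=W RR=S
t=34: FL=S FR=S RL=S RR=W
t=37: FL=S FR=S RL=S RR=W
t=43: FL=W FR=S RL=S RR=S
t=45: FL=W FR=S RL=S RR=S


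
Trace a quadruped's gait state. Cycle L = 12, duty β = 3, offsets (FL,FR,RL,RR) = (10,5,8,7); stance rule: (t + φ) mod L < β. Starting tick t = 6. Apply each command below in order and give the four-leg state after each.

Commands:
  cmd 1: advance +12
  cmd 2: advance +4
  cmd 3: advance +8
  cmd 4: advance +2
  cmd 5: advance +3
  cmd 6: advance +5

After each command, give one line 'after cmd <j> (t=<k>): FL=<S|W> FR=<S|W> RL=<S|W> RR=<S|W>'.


after cmd 1 (t=18): FL=W FR=W RL=S RR=S
after cmd 2 (t=22): FL=W FR=W RL=W RR=W
after cmd 3 (t=30): FL=W FR=W RL=S RR=S
after cmd 4 (t=32): FL=W FR=S RL=W RR=W
after cmd 5 (t=35): FL=W FR=W RL=W RR=W
after cmd 6 (t=40): FL=S FR=W RL=S RR=W

start t=6: FL=W FR=W RL=S RR=S
cmd 1: advance +12 → t=18, phase=(4,11,2,1) → FL=W FR=W RL=S RR=S
cmd 2: advance +4 → t=22, phase=(8,3,6,5) → FL=W FR=W RL=W RR=W
cmd 3: advance +8 → t=30, phase=(4,11,2,1) → FL=W FR=W RL=S RR=S
cmd 4: advance +2 → t=32, phase=(6,1,4,3) → FL=W FR=S RL=W RR=W
cmd 5: advance +3 → t=35, phase=(9,4,7,6) → FL=W FR=W RL=W RR=W
cmd 6: advance +5 → t=40, phase=(2,9,0,11) → FL=S FR=W RL=S RR=W


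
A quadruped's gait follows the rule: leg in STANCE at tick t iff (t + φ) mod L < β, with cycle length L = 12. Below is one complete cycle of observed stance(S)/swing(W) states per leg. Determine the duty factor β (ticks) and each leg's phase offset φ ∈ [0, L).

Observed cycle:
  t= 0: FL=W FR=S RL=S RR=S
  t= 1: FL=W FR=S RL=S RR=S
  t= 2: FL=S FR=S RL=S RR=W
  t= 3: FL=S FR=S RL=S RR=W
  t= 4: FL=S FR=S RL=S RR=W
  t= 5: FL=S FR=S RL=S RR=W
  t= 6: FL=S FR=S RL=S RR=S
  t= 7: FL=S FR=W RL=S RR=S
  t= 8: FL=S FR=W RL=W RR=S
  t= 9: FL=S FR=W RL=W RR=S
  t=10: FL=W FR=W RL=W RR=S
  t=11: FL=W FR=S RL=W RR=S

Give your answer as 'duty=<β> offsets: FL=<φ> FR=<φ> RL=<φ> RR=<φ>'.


duty β = stance ticks per leg = 8
FL: stance ticks = 8; W→S at t=2 → φ=10
FR: stance ticks = 8; W→S at t=11 → φ=1
RL: stance ticks = 8; W→S at t=0 → φ=0
RR: stance ticks = 8; W→S at t=6 → φ=6

duty=8 offsets: FL=10 FR=1 RL=0 RR=6


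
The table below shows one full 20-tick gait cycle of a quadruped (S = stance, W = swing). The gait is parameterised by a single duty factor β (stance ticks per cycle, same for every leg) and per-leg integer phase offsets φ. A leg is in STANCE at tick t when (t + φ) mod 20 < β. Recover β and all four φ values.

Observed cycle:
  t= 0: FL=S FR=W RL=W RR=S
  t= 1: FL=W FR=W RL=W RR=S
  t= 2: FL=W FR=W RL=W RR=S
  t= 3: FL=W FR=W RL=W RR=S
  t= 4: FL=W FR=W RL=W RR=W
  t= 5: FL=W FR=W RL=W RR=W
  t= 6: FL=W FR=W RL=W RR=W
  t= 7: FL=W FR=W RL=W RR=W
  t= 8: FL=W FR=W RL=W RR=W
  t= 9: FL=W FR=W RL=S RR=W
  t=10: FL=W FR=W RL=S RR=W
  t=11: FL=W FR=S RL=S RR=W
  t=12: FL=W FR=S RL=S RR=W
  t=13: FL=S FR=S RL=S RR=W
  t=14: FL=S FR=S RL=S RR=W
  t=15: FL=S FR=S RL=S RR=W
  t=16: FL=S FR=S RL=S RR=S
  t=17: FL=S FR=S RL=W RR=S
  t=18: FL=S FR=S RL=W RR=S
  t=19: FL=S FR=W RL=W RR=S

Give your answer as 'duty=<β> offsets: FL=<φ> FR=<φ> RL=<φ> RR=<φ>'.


duty=8 offsets: FL=7 FR=9 RL=11 RR=4

duty β = stance ticks per leg = 8
FL: stance ticks = 8; W→S at t=13 → φ=7
FR: stance ticks = 8; W→S at t=11 → φ=9
RL: stance ticks = 8; W→S at t=9 → φ=11
RR: stance ticks = 8; W→S at t=16 → φ=4


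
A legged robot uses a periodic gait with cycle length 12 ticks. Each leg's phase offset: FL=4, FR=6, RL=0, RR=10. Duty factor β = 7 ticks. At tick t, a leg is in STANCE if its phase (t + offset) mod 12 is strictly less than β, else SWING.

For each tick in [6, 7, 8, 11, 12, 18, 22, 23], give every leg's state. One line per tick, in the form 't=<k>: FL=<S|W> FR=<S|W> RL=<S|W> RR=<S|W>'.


t=6: phase=(10,0,6,4) vs β=7 → FL=W FR=S RL=S RR=S
t=7: phase=(11,1,7,5) vs β=7 → FL=W FR=S RL=W RR=S
t=8: phase=(0,2,8,6) vs β=7 → FL=S FR=S RL=W RR=S
t=11: phase=(3,5,11,9) vs β=7 → FL=S FR=S RL=W RR=W
t=12: phase=(4,6,0,10) vs β=7 → FL=S FR=S RL=S RR=W
t=18: phase=(10,0,6,4) vs β=7 → FL=W FR=S RL=S RR=S
t=22: phase=(2,4,10,8) vs β=7 → FL=S FR=S RL=W RR=W
t=23: phase=(3,5,11,9) vs β=7 → FL=S FR=S RL=W RR=W

t=6: FL=W FR=S RL=S RR=S
t=7: FL=W FR=S RL=W RR=S
t=8: FL=S FR=S RL=W RR=S
t=11: FL=S FR=S RL=W RR=W
t=12: FL=S FR=S RL=S RR=W
t=18: FL=W FR=S RL=S RR=S
t=22: FL=S FR=S RL=W RR=W
t=23: FL=S FR=S RL=W RR=W


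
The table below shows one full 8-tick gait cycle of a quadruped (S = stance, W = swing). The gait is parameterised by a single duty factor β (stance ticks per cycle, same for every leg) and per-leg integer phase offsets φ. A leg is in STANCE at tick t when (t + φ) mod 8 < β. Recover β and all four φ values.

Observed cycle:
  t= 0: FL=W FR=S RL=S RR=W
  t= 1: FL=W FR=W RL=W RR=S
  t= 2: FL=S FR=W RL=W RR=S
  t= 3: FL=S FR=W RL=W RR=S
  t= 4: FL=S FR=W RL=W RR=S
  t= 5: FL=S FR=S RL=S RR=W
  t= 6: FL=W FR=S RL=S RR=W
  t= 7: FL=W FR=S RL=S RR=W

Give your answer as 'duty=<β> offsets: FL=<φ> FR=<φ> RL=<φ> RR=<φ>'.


duty=4 offsets: FL=6 FR=3 RL=3 RR=7

duty β = stance ticks per leg = 4
FL: stance ticks = 4; W→S at t=2 → φ=6
FR: stance ticks = 4; W→S at t=5 → φ=3
RL: stance ticks = 4; W→S at t=5 → φ=3
RR: stance ticks = 4; W→S at t=1 → φ=7


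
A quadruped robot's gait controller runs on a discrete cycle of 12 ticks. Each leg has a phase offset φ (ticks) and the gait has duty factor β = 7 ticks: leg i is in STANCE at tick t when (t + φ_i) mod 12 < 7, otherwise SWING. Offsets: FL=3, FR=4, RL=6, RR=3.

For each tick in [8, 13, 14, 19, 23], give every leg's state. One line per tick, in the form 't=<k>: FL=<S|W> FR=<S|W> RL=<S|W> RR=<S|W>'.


t=8: phase=(11,0,2,11) vs β=7 → FL=W FR=S RL=S RR=W
t=13: phase=(4,5,7,4) vs β=7 → FL=S FR=S RL=W RR=S
t=14: phase=(5,6,8,5) vs β=7 → FL=S FR=S RL=W RR=S
t=19: phase=(10,11,1,10) vs β=7 → FL=W FR=W RL=S RR=W
t=23: phase=(2,3,5,2) vs β=7 → FL=S FR=S RL=S RR=S

t=8: FL=W FR=S RL=S RR=W
t=13: FL=S FR=S RL=W RR=S
t=14: FL=S FR=S RL=W RR=S
t=19: FL=W FR=W RL=S RR=W
t=23: FL=S FR=S RL=S RR=S


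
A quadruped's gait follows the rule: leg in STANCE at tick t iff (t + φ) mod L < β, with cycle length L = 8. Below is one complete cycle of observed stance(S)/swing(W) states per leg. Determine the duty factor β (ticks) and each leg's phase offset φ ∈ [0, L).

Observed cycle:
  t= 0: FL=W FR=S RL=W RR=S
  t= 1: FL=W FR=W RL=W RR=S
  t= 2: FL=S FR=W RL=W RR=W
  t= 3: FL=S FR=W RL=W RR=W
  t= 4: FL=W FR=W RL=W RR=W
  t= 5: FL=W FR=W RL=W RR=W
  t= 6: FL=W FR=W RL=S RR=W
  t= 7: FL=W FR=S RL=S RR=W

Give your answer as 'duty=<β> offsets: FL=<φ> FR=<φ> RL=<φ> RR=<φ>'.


duty=2 offsets: FL=6 FR=1 RL=2 RR=0

duty β = stance ticks per leg = 2
FL: stance ticks = 2; W→S at t=2 → φ=6
FR: stance ticks = 2; W→S at t=7 → φ=1
RL: stance ticks = 2; W→S at t=6 → φ=2
RR: stance ticks = 2; W→S at t=0 → φ=0


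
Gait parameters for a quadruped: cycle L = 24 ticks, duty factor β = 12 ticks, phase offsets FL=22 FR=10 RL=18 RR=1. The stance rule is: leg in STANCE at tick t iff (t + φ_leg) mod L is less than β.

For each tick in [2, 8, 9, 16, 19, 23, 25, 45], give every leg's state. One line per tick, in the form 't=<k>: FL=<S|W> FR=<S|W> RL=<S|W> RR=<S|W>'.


t=2: phase=(0,12,20,3) vs β=12 → FL=S FR=W RL=W RR=S
t=8: phase=(6,18,2,9) vs β=12 → FL=S FR=W RL=S RR=S
t=9: phase=(7,19,3,10) vs β=12 → FL=S FR=W RL=S RR=S
t=16: phase=(14,2,10,17) vs β=12 → FL=W FR=S RL=S RR=W
t=19: phase=(17,5,13,20) vs β=12 → FL=W FR=S RL=W RR=W
t=23: phase=(21,9,17,0) vs β=12 → FL=W FR=S RL=W RR=S
t=25: phase=(23,11,19,2) vs β=12 → FL=W FR=S RL=W RR=S
t=45: phase=(19,7,15,22) vs β=12 → FL=W FR=S RL=W RR=W

t=2: FL=S FR=W RL=W RR=S
t=8: FL=S FR=W RL=S RR=S
t=9: FL=S FR=W RL=S RR=S
t=16: FL=W FR=S RL=S RR=W
t=19: FL=W FR=S RL=W RR=W
t=23: FL=W FR=S RL=W RR=S
t=25: FL=W FR=S RL=W RR=S
t=45: FL=W FR=S RL=W RR=W


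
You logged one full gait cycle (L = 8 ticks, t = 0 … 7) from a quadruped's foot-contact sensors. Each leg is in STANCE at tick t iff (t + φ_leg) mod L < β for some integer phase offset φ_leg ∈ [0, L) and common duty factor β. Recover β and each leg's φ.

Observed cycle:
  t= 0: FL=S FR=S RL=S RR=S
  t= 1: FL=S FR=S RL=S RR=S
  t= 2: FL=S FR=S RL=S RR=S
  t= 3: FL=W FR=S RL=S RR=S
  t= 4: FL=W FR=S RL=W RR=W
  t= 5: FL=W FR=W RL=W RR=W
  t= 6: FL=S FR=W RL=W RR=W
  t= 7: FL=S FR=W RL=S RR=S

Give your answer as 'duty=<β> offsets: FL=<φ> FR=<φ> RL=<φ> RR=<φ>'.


duty=5 offsets: FL=2 FR=0 RL=1 RR=1

duty β = stance ticks per leg = 5
FL: stance ticks = 5; W→S at t=6 → φ=2
FR: stance ticks = 5; W→S at t=0 → φ=0
RL: stance ticks = 5; W→S at t=7 → φ=1
RR: stance ticks = 5; W→S at t=7 → φ=1


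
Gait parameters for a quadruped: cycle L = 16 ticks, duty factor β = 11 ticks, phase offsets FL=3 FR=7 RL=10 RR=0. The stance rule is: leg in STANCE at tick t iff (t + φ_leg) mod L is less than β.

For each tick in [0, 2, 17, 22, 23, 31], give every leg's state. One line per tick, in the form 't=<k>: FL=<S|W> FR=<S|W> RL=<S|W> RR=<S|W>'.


t=0: phase=(3,7,10,0) vs β=11 → FL=S FR=S RL=S RR=S
t=2: phase=(5,9,12,2) vs β=11 → FL=S FR=S RL=W RR=S
t=17: phase=(4,8,11,1) vs β=11 → FL=S FR=S RL=W RR=S
t=22: phase=(9,13,0,6) vs β=11 → FL=S FR=W RL=S RR=S
t=23: phase=(10,14,1,7) vs β=11 → FL=S FR=W RL=S RR=S
t=31: phase=(2,6,9,15) vs β=11 → FL=S FR=S RL=S RR=W

t=0: FL=S FR=S RL=S RR=S
t=2: FL=S FR=S RL=W RR=S
t=17: FL=S FR=S RL=W RR=S
t=22: FL=S FR=W RL=S RR=S
t=23: FL=S FR=W RL=S RR=S
t=31: FL=S FR=S RL=S RR=W


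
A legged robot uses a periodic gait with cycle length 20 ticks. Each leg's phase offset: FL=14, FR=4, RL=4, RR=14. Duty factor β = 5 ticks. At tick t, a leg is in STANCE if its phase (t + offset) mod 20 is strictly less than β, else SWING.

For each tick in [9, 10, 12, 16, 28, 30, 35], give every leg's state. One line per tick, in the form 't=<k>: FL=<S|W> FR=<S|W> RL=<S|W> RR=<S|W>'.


t=9: phase=(3,13,13,3) vs β=5 → FL=S FR=W RL=W RR=S
t=10: phase=(4,14,14,4) vs β=5 → FL=S FR=W RL=W RR=S
t=12: phase=(6,16,16,6) vs β=5 → FL=W FR=W RL=W RR=W
t=16: phase=(10,0,0,10) vs β=5 → FL=W FR=S RL=S RR=W
t=28: phase=(2,12,12,2) vs β=5 → FL=S FR=W RL=W RR=S
t=30: phase=(4,14,14,4) vs β=5 → FL=S FR=W RL=W RR=S
t=35: phase=(9,19,19,9) vs β=5 → FL=W FR=W RL=W RR=W

t=9: FL=S FR=W RL=W RR=S
t=10: FL=S FR=W RL=W RR=S
t=12: FL=W FR=W RL=W RR=W
t=16: FL=W FR=S RL=S RR=W
t=28: FL=S FR=W RL=W RR=S
t=30: FL=S FR=W RL=W RR=S
t=35: FL=W FR=W RL=W RR=W


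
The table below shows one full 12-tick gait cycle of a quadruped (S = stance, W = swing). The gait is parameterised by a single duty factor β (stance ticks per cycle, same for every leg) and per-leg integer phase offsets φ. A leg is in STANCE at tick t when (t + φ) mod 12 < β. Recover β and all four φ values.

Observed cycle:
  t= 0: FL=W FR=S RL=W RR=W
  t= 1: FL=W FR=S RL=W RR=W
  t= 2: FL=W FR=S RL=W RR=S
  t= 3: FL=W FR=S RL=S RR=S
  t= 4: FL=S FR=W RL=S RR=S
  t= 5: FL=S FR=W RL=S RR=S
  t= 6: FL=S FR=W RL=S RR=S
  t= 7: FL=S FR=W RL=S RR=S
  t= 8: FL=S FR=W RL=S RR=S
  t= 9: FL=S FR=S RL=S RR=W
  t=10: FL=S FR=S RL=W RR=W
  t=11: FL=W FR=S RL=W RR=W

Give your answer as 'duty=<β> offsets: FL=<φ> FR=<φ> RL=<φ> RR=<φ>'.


duty β = stance ticks per leg = 7
FL: stance ticks = 7; W→S at t=4 → φ=8
FR: stance ticks = 7; W→S at t=9 → φ=3
RL: stance ticks = 7; W→S at t=3 → φ=9
RR: stance ticks = 7; W→S at t=2 → φ=10

duty=7 offsets: FL=8 FR=3 RL=9 RR=10


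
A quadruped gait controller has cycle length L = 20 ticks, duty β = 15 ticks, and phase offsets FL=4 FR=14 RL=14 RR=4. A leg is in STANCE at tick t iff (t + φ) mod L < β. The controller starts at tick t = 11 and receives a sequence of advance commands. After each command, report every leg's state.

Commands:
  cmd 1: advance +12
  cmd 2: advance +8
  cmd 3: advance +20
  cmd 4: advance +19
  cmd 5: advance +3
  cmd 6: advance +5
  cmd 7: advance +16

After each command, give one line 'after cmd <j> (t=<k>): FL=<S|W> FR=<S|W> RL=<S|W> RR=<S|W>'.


start t=11: FL=W FR=S RL=S RR=W
cmd 1: advance +12 → t=23, phase=(7,17,17,7) → FL=S FR=W RL=W RR=S
cmd 2: advance +8 → t=31, phase=(15,5,5,15) → FL=W FR=S RL=S RR=W
cmd 3: advance +20 → t=51, phase=(15,5,5,15) → FL=W FR=S RL=S RR=W
cmd 4: advance +19 → t=70, phase=(14,4,4,14) → FL=S FR=S RL=S RR=S
cmd 5: advance +3 → t=73, phase=(17,7,7,17) → FL=W FR=S RL=S RR=W
cmd 6: advance +5 → t=78, phase=(2,12,12,2) → FL=S FR=S RL=S RR=S
cmd 7: advance +16 → t=94, phase=(18,8,8,18) → FL=W FR=S RL=S RR=W

after cmd 1 (t=23): FL=S FR=W RL=W RR=S
after cmd 2 (t=31): FL=W FR=S RL=S RR=W
after cmd 3 (t=51): FL=W FR=S RL=S RR=W
after cmd 4 (t=70): FL=S FR=S RL=S RR=S
after cmd 5 (t=73): FL=W FR=S RL=S RR=W
after cmd 6 (t=78): FL=S FR=S RL=S RR=S
after cmd 7 (t=94): FL=W FR=S RL=S RR=W


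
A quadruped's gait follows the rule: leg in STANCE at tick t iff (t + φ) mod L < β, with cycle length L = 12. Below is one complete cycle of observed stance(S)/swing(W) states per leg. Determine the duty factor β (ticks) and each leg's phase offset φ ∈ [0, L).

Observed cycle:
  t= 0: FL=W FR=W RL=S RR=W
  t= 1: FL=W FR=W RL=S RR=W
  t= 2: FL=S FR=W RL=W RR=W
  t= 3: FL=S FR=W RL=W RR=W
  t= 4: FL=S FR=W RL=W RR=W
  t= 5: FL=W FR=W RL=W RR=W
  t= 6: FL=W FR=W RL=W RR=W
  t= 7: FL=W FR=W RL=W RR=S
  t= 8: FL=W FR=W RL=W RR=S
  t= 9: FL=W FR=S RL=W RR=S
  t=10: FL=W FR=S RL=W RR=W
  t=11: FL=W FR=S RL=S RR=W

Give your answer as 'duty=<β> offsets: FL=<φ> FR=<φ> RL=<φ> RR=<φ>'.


duty β = stance ticks per leg = 3
FL: stance ticks = 3; W→S at t=2 → φ=10
FR: stance ticks = 3; W→S at t=9 → φ=3
RL: stance ticks = 3; W→S at t=11 → φ=1
RR: stance ticks = 3; W→S at t=7 → φ=5

duty=3 offsets: FL=10 FR=3 RL=1 RR=5


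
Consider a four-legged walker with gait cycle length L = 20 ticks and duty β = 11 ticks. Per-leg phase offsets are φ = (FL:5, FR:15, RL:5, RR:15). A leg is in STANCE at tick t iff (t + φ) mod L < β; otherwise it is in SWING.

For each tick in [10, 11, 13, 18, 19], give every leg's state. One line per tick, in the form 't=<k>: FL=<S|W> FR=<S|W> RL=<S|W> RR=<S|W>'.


t=10: phase=(15,5,15,5) vs β=11 → FL=W FR=S RL=W RR=S
t=11: phase=(16,6,16,6) vs β=11 → FL=W FR=S RL=W RR=S
t=13: phase=(18,8,18,8) vs β=11 → FL=W FR=S RL=W RR=S
t=18: phase=(3,13,3,13) vs β=11 → FL=S FR=W RL=S RR=W
t=19: phase=(4,14,4,14) vs β=11 → FL=S FR=W RL=S RR=W

t=10: FL=W FR=S RL=W RR=S
t=11: FL=W FR=S RL=W RR=S
t=13: FL=W FR=S RL=W RR=S
t=18: FL=S FR=W RL=S RR=W
t=19: FL=S FR=W RL=S RR=W


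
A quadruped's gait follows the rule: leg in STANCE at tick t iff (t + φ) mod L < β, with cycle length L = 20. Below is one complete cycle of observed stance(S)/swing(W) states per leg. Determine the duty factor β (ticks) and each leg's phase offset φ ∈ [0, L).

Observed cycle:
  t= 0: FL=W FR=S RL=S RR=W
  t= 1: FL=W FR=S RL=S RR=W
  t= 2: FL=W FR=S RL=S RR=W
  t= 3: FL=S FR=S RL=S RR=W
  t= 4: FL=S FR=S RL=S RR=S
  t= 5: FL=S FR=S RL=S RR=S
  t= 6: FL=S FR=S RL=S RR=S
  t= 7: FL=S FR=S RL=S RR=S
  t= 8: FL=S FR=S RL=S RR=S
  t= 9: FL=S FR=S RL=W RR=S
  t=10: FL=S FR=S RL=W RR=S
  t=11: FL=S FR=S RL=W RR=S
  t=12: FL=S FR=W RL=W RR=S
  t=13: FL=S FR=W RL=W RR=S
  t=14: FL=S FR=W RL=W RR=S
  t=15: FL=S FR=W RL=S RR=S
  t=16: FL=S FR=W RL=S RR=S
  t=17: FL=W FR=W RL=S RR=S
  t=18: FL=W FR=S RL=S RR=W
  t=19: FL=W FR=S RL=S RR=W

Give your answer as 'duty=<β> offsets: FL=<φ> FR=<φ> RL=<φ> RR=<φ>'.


duty=14 offsets: FL=17 FR=2 RL=5 RR=16

duty β = stance ticks per leg = 14
FL: stance ticks = 14; W→S at t=3 → φ=17
FR: stance ticks = 14; W→S at t=18 → φ=2
RL: stance ticks = 14; W→S at t=15 → φ=5
RR: stance ticks = 14; W→S at t=4 → φ=16


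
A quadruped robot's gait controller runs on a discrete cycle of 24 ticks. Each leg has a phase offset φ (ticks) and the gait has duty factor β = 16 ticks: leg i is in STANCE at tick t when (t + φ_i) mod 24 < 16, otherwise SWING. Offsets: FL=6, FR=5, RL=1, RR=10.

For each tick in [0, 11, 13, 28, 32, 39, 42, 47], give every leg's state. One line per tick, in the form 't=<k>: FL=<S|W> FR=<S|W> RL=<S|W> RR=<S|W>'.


t=0: phase=(6,5,1,10) vs β=16 → FL=S FR=S RL=S RR=S
t=11: phase=(17,16,12,21) vs β=16 → FL=W FR=W RL=S RR=W
t=13: phase=(19,18,14,23) vs β=16 → FL=W FR=W RL=S RR=W
t=28: phase=(10,9,5,14) vs β=16 → FL=S FR=S RL=S RR=S
t=32: phase=(14,13,9,18) vs β=16 → FL=S FR=S RL=S RR=W
t=39: phase=(21,20,16,1) vs β=16 → FL=W FR=W RL=W RR=S
t=42: phase=(0,23,19,4) vs β=16 → FL=S FR=W RL=W RR=S
t=47: phase=(5,4,0,9) vs β=16 → FL=S FR=S RL=S RR=S

t=0: FL=S FR=S RL=S RR=S
t=11: FL=W FR=W RL=S RR=W
t=13: FL=W FR=W RL=S RR=W
t=28: FL=S FR=S RL=S RR=S
t=32: FL=S FR=S RL=S RR=W
t=39: FL=W FR=W RL=W RR=S
t=42: FL=S FR=W RL=W RR=S
t=47: FL=S FR=S RL=S RR=S


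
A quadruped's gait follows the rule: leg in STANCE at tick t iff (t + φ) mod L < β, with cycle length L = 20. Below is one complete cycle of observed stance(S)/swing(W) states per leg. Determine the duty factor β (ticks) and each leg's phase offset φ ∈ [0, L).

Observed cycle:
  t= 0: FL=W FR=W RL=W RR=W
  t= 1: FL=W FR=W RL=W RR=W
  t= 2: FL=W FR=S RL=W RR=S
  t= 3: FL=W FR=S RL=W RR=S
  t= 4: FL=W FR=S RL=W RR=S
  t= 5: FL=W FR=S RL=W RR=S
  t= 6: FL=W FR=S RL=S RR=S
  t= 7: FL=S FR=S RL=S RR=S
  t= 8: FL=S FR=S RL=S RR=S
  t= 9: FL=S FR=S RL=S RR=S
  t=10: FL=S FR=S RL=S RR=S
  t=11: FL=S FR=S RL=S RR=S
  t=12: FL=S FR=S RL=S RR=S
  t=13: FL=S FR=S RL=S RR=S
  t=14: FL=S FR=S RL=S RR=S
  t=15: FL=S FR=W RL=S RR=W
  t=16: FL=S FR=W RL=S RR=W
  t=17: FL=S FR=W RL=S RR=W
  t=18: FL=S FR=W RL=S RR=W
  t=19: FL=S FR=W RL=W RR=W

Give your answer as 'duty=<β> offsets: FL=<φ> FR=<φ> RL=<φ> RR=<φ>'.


duty β = stance ticks per leg = 13
FL: stance ticks = 13; W→S at t=7 → φ=13
FR: stance ticks = 13; W→S at t=2 → φ=18
RL: stance ticks = 13; W→S at t=6 → φ=14
RR: stance ticks = 13; W→S at t=2 → φ=18

duty=13 offsets: FL=13 FR=18 RL=14 RR=18


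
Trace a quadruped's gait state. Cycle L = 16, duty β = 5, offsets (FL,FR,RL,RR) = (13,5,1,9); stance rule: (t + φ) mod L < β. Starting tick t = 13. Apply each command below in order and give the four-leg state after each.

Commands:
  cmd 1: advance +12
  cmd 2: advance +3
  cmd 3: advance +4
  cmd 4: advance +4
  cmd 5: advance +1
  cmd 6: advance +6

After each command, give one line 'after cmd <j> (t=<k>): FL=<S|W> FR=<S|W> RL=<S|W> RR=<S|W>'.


after cmd 1 (t=25): FL=W FR=W RL=W RR=S
after cmd 2 (t=28): FL=W FR=S RL=W RR=W
after cmd 3 (t=32): FL=W FR=W RL=S RR=W
after cmd 4 (t=36): FL=S FR=W RL=W RR=W
after cmd 5 (t=37): FL=S FR=W RL=W RR=W
after cmd 6 (t=43): FL=W FR=S RL=W RR=S

start t=13: FL=W FR=S RL=W RR=W
cmd 1: advance +12 → t=25, phase=(6,14,10,2) → FL=W FR=W RL=W RR=S
cmd 2: advance +3 → t=28, phase=(9,1,13,5) → FL=W FR=S RL=W RR=W
cmd 3: advance +4 → t=32, phase=(13,5,1,9) → FL=W FR=W RL=S RR=W
cmd 4: advance +4 → t=36, phase=(1,9,5,13) → FL=S FR=W RL=W RR=W
cmd 5: advance +1 → t=37, phase=(2,10,6,14) → FL=S FR=W RL=W RR=W
cmd 6: advance +6 → t=43, phase=(8,0,12,4) → FL=W FR=S RL=W RR=S


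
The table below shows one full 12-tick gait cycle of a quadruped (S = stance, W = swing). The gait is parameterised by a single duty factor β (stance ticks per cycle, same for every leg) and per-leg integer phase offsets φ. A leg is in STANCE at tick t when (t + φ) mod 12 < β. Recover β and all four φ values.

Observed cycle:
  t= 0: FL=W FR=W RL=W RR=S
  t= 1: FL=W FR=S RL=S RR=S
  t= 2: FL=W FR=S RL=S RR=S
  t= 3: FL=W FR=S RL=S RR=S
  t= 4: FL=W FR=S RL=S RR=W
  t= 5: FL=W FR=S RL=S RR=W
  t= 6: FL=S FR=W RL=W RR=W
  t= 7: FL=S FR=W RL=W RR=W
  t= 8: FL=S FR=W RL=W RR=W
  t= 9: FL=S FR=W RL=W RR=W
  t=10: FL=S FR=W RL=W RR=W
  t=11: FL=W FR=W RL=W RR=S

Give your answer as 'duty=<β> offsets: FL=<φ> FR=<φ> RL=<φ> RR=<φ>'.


duty=5 offsets: FL=6 FR=11 RL=11 RR=1

duty β = stance ticks per leg = 5
FL: stance ticks = 5; W→S at t=6 → φ=6
FR: stance ticks = 5; W→S at t=1 → φ=11
RL: stance ticks = 5; W→S at t=1 → φ=11
RR: stance ticks = 5; W→S at t=11 → φ=1


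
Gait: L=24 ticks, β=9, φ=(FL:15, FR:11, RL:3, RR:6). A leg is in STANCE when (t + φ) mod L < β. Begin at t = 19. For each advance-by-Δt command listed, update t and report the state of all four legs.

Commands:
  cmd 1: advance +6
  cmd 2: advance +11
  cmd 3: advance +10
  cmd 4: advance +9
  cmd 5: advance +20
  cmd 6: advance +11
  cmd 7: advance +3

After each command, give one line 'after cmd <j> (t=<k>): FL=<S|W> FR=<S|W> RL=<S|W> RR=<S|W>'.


start t=19: FL=W FR=S RL=W RR=S
cmd 1: advance +6 → t=25, phase=(16,12,4,7) → FL=W FR=W RL=S RR=S
cmd 2: advance +11 → t=36, phase=(3,23,15,18) → FL=S FR=W RL=W RR=W
cmd 3: advance +10 → t=46, phase=(13,9,1,4) → FL=W FR=W RL=S RR=S
cmd 4: advance +9 → t=55, phase=(22,18,10,13) → FL=W FR=W RL=W RR=W
cmd 5: advance +20 → t=75, phase=(18,14,6,9) → FL=W FR=W RL=S RR=W
cmd 6: advance +11 → t=86, phase=(5,1,17,20) → FL=S FR=S RL=W RR=W
cmd 7: advance +3 → t=89, phase=(8,4,20,23) → FL=S FR=S RL=W RR=W

after cmd 1 (t=25): FL=W FR=W RL=S RR=S
after cmd 2 (t=36): FL=S FR=W RL=W RR=W
after cmd 3 (t=46): FL=W FR=W RL=S RR=S
after cmd 4 (t=55): FL=W FR=W RL=W RR=W
after cmd 5 (t=75): FL=W FR=W RL=S RR=W
after cmd 6 (t=86): FL=S FR=S RL=W RR=W
after cmd 7 (t=89): FL=S FR=S RL=W RR=W


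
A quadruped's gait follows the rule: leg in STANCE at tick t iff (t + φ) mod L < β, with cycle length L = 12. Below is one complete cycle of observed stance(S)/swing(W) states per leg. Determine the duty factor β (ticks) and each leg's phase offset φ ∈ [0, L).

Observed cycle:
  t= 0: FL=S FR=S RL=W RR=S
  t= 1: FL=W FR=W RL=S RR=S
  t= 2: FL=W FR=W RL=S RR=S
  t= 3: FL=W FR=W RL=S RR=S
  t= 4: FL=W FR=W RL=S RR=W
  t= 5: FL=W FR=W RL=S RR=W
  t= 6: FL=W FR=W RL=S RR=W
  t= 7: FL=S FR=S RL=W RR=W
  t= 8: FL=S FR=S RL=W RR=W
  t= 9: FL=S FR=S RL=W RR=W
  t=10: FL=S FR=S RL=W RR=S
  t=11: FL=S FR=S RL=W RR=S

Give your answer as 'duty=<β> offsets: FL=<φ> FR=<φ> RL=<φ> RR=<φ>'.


duty=6 offsets: FL=5 FR=5 RL=11 RR=2

duty β = stance ticks per leg = 6
FL: stance ticks = 6; W→S at t=7 → φ=5
FR: stance ticks = 6; W→S at t=7 → φ=5
RL: stance ticks = 6; W→S at t=1 → φ=11
RR: stance ticks = 6; W→S at t=10 → φ=2


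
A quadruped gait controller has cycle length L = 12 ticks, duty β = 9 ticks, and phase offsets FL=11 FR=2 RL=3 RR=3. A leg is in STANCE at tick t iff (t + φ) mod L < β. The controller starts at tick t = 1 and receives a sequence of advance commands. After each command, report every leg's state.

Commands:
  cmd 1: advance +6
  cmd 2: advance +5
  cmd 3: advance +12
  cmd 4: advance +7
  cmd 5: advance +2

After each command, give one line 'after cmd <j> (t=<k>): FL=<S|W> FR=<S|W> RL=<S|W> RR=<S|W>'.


after cmd 1 (t=7): FL=S FR=W RL=W RR=W
after cmd 2 (t=12): FL=W FR=S RL=S RR=S
after cmd 3 (t=24): FL=W FR=S RL=S RR=S
after cmd 4 (t=31): FL=S FR=W RL=W RR=W
after cmd 5 (t=33): FL=S FR=W RL=S RR=S

start t=1: FL=S FR=S RL=S RR=S
cmd 1: advance +6 → t=7, phase=(6,9,10,10) → FL=S FR=W RL=W RR=W
cmd 2: advance +5 → t=12, phase=(11,2,3,3) → FL=W FR=S RL=S RR=S
cmd 3: advance +12 → t=24, phase=(11,2,3,3) → FL=W FR=S RL=S RR=S
cmd 4: advance +7 → t=31, phase=(6,9,10,10) → FL=S FR=W RL=W RR=W
cmd 5: advance +2 → t=33, phase=(8,11,0,0) → FL=S FR=W RL=S RR=S


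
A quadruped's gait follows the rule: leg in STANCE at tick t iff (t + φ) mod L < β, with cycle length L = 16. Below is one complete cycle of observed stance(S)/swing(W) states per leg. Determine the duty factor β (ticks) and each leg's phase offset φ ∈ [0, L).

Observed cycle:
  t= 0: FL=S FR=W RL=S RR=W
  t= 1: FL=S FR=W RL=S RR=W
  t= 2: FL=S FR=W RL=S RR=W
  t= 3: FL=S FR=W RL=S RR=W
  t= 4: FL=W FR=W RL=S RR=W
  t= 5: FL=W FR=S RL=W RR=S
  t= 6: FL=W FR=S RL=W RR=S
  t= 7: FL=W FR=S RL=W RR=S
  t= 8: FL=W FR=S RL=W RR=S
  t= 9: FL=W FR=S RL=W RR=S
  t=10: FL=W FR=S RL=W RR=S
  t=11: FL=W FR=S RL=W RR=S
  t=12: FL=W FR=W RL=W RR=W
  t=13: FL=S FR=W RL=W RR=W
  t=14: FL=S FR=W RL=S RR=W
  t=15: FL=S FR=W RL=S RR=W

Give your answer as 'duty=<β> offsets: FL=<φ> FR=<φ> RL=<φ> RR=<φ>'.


duty β = stance ticks per leg = 7
FL: stance ticks = 7; W→S at t=13 → φ=3
FR: stance ticks = 7; W→S at t=5 → φ=11
RL: stance ticks = 7; W→S at t=14 → φ=2
RR: stance ticks = 7; W→S at t=5 → φ=11

duty=7 offsets: FL=3 FR=11 RL=2 RR=11


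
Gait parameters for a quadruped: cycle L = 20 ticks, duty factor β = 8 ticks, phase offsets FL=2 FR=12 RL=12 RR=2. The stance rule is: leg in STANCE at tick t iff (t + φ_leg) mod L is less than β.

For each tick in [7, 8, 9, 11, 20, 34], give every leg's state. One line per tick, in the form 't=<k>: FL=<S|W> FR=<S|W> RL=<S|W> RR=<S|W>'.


t=7: phase=(9,19,19,9) vs β=8 → FL=W FR=W RL=W RR=W
t=8: phase=(10,0,0,10) vs β=8 → FL=W FR=S RL=S RR=W
t=9: phase=(11,1,1,11) vs β=8 → FL=W FR=S RL=S RR=W
t=11: phase=(13,3,3,13) vs β=8 → FL=W FR=S RL=S RR=W
t=20: phase=(2,12,12,2) vs β=8 → FL=S FR=W RL=W RR=S
t=34: phase=(16,6,6,16) vs β=8 → FL=W FR=S RL=S RR=W

t=7: FL=W FR=W RL=W RR=W
t=8: FL=W FR=S RL=S RR=W
t=9: FL=W FR=S RL=S RR=W
t=11: FL=W FR=S RL=S RR=W
t=20: FL=S FR=W RL=W RR=S
t=34: FL=W FR=S RL=S RR=W


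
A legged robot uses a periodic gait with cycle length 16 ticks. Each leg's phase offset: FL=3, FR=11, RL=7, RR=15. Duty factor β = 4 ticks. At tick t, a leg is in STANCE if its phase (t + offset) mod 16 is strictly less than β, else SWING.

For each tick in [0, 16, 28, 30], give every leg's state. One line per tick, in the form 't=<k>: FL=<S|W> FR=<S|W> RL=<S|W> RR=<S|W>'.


t=0: phase=(3,11,7,15) vs β=4 → FL=S FR=W RL=W RR=W
t=16: phase=(3,11,7,15) vs β=4 → FL=S FR=W RL=W RR=W
t=28: phase=(15,7,3,11) vs β=4 → FL=W FR=W RL=S RR=W
t=30: phase=(1,9,5,13) vs β=4 → FL=S FR=W RL=W RR=W

t=0: FL=S FR=W RL=W RR=W
t=16: FL=S FR=W RL=W RR=W
t=28: FL=W FR=W RL=S RR=W
t=30: FL=S FR=W RL=W RR=W


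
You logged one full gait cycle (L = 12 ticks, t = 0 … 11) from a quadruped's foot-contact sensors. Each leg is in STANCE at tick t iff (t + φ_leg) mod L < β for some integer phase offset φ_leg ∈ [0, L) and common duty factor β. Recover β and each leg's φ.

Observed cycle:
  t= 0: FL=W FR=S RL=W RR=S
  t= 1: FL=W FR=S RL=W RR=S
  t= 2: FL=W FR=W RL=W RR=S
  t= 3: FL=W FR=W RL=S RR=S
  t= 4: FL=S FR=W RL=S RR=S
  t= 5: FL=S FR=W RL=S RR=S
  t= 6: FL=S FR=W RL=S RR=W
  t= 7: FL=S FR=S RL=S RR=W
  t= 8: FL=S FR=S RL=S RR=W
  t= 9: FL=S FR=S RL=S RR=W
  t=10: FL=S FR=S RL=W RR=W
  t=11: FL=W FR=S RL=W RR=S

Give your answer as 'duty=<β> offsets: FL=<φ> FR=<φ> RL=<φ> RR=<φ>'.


duty=7 offsets: FL=8 FR=5 RL=9 RR=1

duty β = stance ticks per leg = 7
FL: stance ticks = 7; W→S at t=4 → φ=8
FR: stance ticks = 7; W→S at t=7 → φ=5
RL: stance ticks = 7; W→S at t=3 → φ=9
RR: stance ticks = 7; W→S at t=11 → φ=1


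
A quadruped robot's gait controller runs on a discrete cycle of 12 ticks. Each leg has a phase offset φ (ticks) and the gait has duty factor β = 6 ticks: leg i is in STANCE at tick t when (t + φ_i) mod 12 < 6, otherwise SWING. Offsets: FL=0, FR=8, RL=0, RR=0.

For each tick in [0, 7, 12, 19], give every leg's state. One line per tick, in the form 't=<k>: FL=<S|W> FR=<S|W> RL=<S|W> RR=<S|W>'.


t=0: phase=(0,8,0,0) vs β=6 → FL=S FR=W RL=S RR=S
t=7: phase=(7,3,7,7) vs β=6 → FL=W FR=S RL=W RR=W
t=12: phase=(0,8,0,0) vs β=6 → FL=S FR=W RL=S RR=S
t=19: phase=(7,3,7,7) vs β=6 → FL=W FR=S RL=W RR=W

t=0: FL=S FR=W RL=S RR=S
t=7: FL=W FR=S RL=W RR=W
t=12: FL=S FR=W RL=S RR=S
t=19: FL=W FR=S RL=W RR=W


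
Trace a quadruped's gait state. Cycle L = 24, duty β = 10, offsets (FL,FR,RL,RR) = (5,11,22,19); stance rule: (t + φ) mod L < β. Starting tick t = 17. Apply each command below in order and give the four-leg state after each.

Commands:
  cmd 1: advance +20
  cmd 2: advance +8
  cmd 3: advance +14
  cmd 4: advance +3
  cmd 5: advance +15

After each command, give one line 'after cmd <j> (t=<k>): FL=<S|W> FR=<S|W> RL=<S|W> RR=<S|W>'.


start t=17: FL=W FR=S RL=W RR=W
cmd 1: advance +20 → t=37, phase=(18,0,11,8) → FL=W FR=S RL=W RR=S
cmd 2: advance +8 → t=45, phase=(2,8,19,16) → FL=S FR=S RL=W RR=W
cmd 3: advance +14 → t=59, phase=(16,22,9,6) → FL=W FR=W RL=S RR=S
cmd 4: advance +3 → t=62, phase=(19,1,12,9) → FL=W FR=S RL=W RR=S
cmd 5: advance +15 → t=77, phase=(10,16,3,0) → FL=W FR=W RL=S RR=S

after cmd 1 (t=37): FL=W FR=S RL=W RR=S
after cmd 2 (t=45): FL=S FR=S RL=W RR=W
after cmd 3 (t=59): FL=W FR=W RL=S RR=S
after cmd 4 (t=62): FL=W FR=S RL=W RR=S
after cmd 5 (t=77): FL=W FR=W RL=S RR=S


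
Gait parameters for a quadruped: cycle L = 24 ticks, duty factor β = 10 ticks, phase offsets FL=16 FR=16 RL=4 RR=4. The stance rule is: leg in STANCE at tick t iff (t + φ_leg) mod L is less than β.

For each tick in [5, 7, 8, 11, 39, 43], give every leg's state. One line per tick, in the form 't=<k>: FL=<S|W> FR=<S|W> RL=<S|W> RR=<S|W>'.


t=5: FL=W FR=W RL=S RR=S
t=7: FL=W FR=W RL=W RR=W
t=8: FL=S FR=S RL=W RR=W
t=11: FL=S FR=S RL=W RR=W
t=39: FL=S FR=S RL=W RR=W
t=43: FL=W FR=W RL=W RR=W

t=5: phase=(21,21,9,9) vs β=10 → FL=W FR=W RL=S RR=S
t=7: phase=(23,23,11,11) vs β=10 → FL=W FR=W RL=W RR=W
t=8: phase=(0,0,12,12) vs β=10 → FL=S FR=S RL=W RR=W
t=11: phase=(3,3,15,15) vs β=10 → FL=S FR=S RL=W RR=W
t=39: phase=(7,7,19,19) vs β=10 → FL=S FR=S RL=W RR=W
t=43: phase=(11,11,23,23) vs β=10 → FL=W FR=W RL=W RR=W
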